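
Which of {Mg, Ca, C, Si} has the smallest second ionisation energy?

Ca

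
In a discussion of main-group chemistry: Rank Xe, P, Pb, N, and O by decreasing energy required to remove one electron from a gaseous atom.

N > O > Xe > P > Pb

N is in period 2, group 15; O is in period 2, group 16; P is in period 3, group 15; Xe is in period 5, group 18; Pb is in period 6, group 14.
First ionization energy rises across a period (greater Z_eff holds electrons more tightly) and falls down a group (valence electrons are farther from the nucleus).
These span different periods and groups, so the two trends combine.
P > Pb: relative to Pb, both the across-period and down-group shifts push P's first ionization energy up.
Xe > P: period and group pull opposite ways; the across-period shift dominates (1170 vs 1012 kJ/mol).
O > Xe: period and group pull opposite ways; the down-group shift dominates (1314 vs 1170 kJ/mol).
N > O: this pair runs against the simple trend — see the exception note.
Note the exception: N has a higher first ionization energy than O, contrary to the simple trend — pairing an electron in O's 2p⁴ costs repulsion energy, so O ionizes more easily than half-filled N (2p³).
Tabulated first ionization energy (kJ/mol): N 1402, O 1314, P 1012, Xe 1170, Pb 716.
So from highest to lowest: N > O > Xe > P > Pb.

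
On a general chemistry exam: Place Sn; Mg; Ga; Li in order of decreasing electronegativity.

Li is in period 2, group 1; Mg is in period 3, group 2; Ga is in period 4, group 13; Sn is in period 5, group 14.
Smaller atoms with higher effective nuclear charge are more electronegative.
These sit on a diagonal, where the across-period and down-group effects partly cancel.
Mg > Li: the two effects oppose for this pair; the across-period effect wins (1.31 vs 0.98).
Ga > Mg: the two effects oppose for this pair; the across-period effect wins (1.81 vs 1.31).
Sn > Ga: the two effects oppose for this pair; the across-period effect wins (1.96 vs 1.81).
Approximate values (Pauling): Li 0.98, Mg 1.31, Ga 1.81, Sn 1.96.
So from highest to lowest: Sn > Ga > Mg > Li.

Sn, Ga, Mg, Li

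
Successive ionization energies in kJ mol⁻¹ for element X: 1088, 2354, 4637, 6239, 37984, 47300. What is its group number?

Look for the largest jump between consecutive ionization energies: IE5/IE4 ≈ 6.1, far larger than any earlier ratio.
That jump marks the point where a core electron is being removed. So the atom has 4 valence electrons.
A main-group element with 4 valence electrons is in group 14.

Group 14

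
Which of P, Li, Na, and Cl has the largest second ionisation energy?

IE_2 is the cost of taking one more electron from the +1 cation: P⁺ still has 4 valence electrons; Li⁺ is the bare [He] core; Na⁺ is the bare [Ne] core; Cl⁺ still has 6 valence electrons.
Core electrons are held far more tightly than valence electrons, so Na and Li top the IE_2 order.
Valence configurations: P⁺ [Ne]3s²3p², Cl⁺ [Ne]3s²3p⁴.
Tabulated IE_2 (kJ/mol): P 1907, Li 7298, Na 4562, Cl 2298.
Overall IE_2 order: P < Cl < Na < Li.

Li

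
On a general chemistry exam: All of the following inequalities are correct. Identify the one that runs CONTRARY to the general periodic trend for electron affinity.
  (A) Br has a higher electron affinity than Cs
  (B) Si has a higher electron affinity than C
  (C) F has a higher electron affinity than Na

The general trend: electron affinity increases across a period and decreases down a group.
(A) Br (period 4, group 17) vs Cs (period 6, group 1): the stated order agrees with the simple trend.
(B) Si (period 3, group 14) vs C (period 2, group 14): the stated order contradicts the simple trend.
(C) F (period 2, group 17) vs Na (period 3, group 1): the stated order agrees with the simple trend.
The exception is (B): Si's larger, more diffuse 3p orbitals accept an added electron slightly more readily than C's compact 2p.

(B)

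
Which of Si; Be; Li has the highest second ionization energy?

After 1 electron has been removed, what remains? Si⁺ still has 3 valence electrons; Be⁺ still has 1 valence electron; Li⁺ is the bare [He] core.
Breaking into a closed-shell core is much more expensive than removing a leftover valence electron — Li has the largest IE_2 here.
Valence configurations: Si⁺ [Ne]3s²3p¹, Be⁺ [He]2s¹.
Tabulated IE_2 (kJ/mol): Si 1577, Be 1757, Li 7298.
Hence IE_2: Si < Be < Li.

Li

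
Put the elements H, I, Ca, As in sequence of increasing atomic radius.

H < As < I < Ca

H is in period 1, group 1; Ca is in period 4, group 2; As is in period 4, group 15; I is in period 5, group 17.
Across a period the added protons contract the valence shell; down a group each new principal shell makes the atom larger.
Neither a single period nor a single group — weigh both effects.
As > H: the two effects oppose for this pair; the down-group effect wins (121 vs 32 pm).
I > As: the two effects oppose for this pair; the down-group effect wins (133 vs 121 pm).
Ca > I: the two effects oppose for this pair; the across-period effect wins (171 vs 133 pm).
Tabulated atomic radius (pm): H 32, Ca 171, As 121, I 133.
So from smallest to largest: H < As < I < Ca.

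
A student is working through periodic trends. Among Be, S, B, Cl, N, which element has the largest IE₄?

After 3 electrons have been removed, what remains? Be³⁺ is already 1 electron into the core; S³⁺ still has 3 valence electrons; B³⁺ is the bare [He] core; Cl³⁺ still has 4 valence electrons; N³⁺ still has 2 valence electrons.
Core electrons are held far more tightly than valence electrons, so Be and B top the IE_4 order.
Valence configurations: S³⁺ [Ne]3s²3p¹, Cl³⁺ [Ne]3s²3p², N³⁺ [He]2s².
Tabulated IE_4 (kJ/mol): Be 21007, S 4556, B 25026, Cl 5159, N 7475.
So the fourth ionization energies run S < Cl < N < Be < B.

B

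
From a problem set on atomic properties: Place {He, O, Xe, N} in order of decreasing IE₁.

He > N > O > Xe

He is in period 1, group 18; N is in period 2, group 15; O is in period 2, group 16; Xe is in period 5, group 18.
IE₁ increases left→right with effective nuclear charge and decreases top→bottom as the valence shell moves farther out.
Neither a single period nor a single group — weigh both effects.
O > Xe: the two effects oppose for this pair; the down-group effect wins (1314 vs 1170 kJ/mol).
N > O: this pair runs against the simple trend — see the exception note.
He > N: relative to N, both the across-period and down-group shifts push He's first ionization energy up.
Note the exception: N has a higher first ionization energy than O, contrary to the simple trend — pairing an electron in O's 2p⁴ costs repulsion energy, so O ionizes more easily than half-filled N (2p³).
For reference (kJ/mol): He 2372, N 1402, O 1314, Xe 1170.
So from highest to lowest: He > N > O > Xe.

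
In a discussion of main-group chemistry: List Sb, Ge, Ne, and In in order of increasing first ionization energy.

In < Ge < Sb < Ne

First ionization energy rises across a period (greater Z_eff holds electrons more tightly) and falls down a group (valence electrons are farther from the nucleus).
These span different periods and groups, so the two trends combine.
Ge > In: both effects reinforce here, so Ge is clearly the higher of the two.
Sb > Ge: period and group pull opposite ways; the across-period shift dominates (831 vs 762 kJ/mol).
Ne > Sb: relative to Sb, both the across-period and down-group shifts push Ne's first ionization energy up.
Tabulated first ionization energy (kJ/mol): Ne 2081, Ge 762, In 558, Sb 831.
So from lowest to highest: In < Ge < Sb < Ne.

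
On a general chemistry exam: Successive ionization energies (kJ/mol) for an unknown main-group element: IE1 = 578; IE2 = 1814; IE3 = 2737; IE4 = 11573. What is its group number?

Look for the largest jump between consecutive ionization energies: IE4/IE3 ≈ 4.2, far larger than any earlier ratio.
That jump marks the point where a core electron is being removed. So the atom has 3 valence electrons.
A main-group element with 3 valence electrons is in group 13.

Group 13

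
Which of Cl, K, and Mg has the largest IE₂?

K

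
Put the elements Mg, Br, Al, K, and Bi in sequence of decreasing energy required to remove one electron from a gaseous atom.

IE₁ increases left→right with effective nuclear charge and decreases top→bottom as the valence shell moves farther out.
Neither a single period nor a single group — weigh both effects.
Al > K: both effects reinforce here, so Al is clearly the higher of the two.
Bi > Al: period and group pull opposite ways; the across-period shift dominates (703 vs 578 kJ/mol).
Mg > Bi: period and group pull opposite ways; the down-group shift dominates (738 vs 703 kJ/mol).
Br > Mg: the two effects oppose for this pair; the across-period effect wins (1140 vs 738 kJ/mol).
Note the exception: Mg has a higher first ionization energy than Al, contrary to the simple trend — Al's single 3p electron is easier to remove than one from Mg's filled 3s².
Approximate values (kJ/mol): Mg 738, Al 578, K 419, Br 1140, Bi 703.
So from highest to lowest: Br > Mg > Bi > Al > K.

Br, Mg, Bi, Al, K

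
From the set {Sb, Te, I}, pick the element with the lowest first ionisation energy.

IE₁ increases left→right with effective nuclear charge and decreases top→bottom as the valence shell moves farther out.
All lie in period 5, so first ionization energy increases left to right.
The lowest first ionisation energy among these belongs to Sb.

Sb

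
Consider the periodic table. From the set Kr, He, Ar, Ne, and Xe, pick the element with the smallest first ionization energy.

Xe

He is in period 1, group 18; Ne is in period 2, group 18; Ar is in period 3, group 18; Kr is in period 4, group 18; Xe is in period 5, group 18.
Removing the outermost electron gets harder across a period and easier down a group.
All are in group 18, so first ionization energy increases up the group.
The smallest first ionization energy among these belongs to Xe.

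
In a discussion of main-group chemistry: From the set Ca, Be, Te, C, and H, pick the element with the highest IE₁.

H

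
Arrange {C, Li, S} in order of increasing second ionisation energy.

Consider each +1 ion: C⁺ still has 3 valence electrons; Li⁺ is the bare [He] core; S⁺ still has 5 valence electrons.
Breaking into a closed-shell core is much more expensive than removing a leftover valence electron — Li has the largest IE_2 here.
Valence configurations: C⁺ [He]2s²2p¹, S⁺ [Ne]3s²3p³.
Tabulated IE_2 (kJ/mol): C 2353, Li 7298, S 2252.
So the second ionization energies run S < C < Li.

S < C < Li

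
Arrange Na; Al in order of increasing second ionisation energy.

IE_2 is the cost of taking one more electron from the +1 cation: Na⁺ is the bare [Ne] core; Al⁺ still has 2 valence electrons.
Core electrons are held far more tightly than valence electrons, so Na tops the IE_2 order.
Approximate IE_2 values (kJ/mol): Na 4562, Al 1817.
Hence IE_2: Al < Na.

Al < Na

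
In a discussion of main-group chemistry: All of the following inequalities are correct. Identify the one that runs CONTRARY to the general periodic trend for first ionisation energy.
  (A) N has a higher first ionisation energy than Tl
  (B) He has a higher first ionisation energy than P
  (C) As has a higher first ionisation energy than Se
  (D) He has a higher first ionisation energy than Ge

The general trend: first ionisation energy increases across a period and decreases down a group.
(A) N (period 2, group 15) vs Tl (period 6, group 13): the stated order agrees with the simple trend.
(B) He (period 1, group 18) vs P (period 3, group 15): the stated order agrees with the simple trend.
(C) As (period 4, group 15) vs Se (period 4, group 16): the stated order contradicts the simple trend.
(D) He (period 1, group 18) vs Ge (period 4, group 14): the stated order agrees with the simple trend.
The exception is (C): Se (4p⁴) ionizes more easily than half-filled As (4p³).

(C)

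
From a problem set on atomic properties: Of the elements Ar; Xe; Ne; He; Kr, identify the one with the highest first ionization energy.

He

He is in period 1, group 18; Ne is in period 2, group 18; Ar is in period 3, group 18; Kr is in period 4, group 18; Xe is in period 5, group 18.
Across a period the outer electron is held more tightly (higher IE₁); down a group it sits in a higher shell, more shielded, and comes off more easily.
All are in group 18, so first ionization energy increases up the group.
The highest first ionization energy among these belongs to He.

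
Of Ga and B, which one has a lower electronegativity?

Ga

B is in period 2, group 13; Ga is in period 4, group 13.
Electronegativity increases across a period and decreases down a group, tracking effective nuclear charge and atomic size.
All are in group 13, so electronegativity increases up the group.
So Ga has the lower electronegativity (Ga < B).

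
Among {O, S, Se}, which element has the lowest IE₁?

O is in period 2, group 16; S is in period 3, group 16; Se is in period 4, group 16.
First ionization energy rises across a period (greater Z_eff holds electrons more tightly) and falls down a group (valence electrons are farther from the nucleus).
All are in group 16, so first ionization energy increases up the group.
The lowest IE₁ among these belongs to Se.

Se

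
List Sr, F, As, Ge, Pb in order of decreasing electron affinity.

F, Ge, As, Pb, Sr

F is in period 2, group 17; Ge is in period 4, group 14; As is in period 4, group 15; Sr is in period 5, group 2; Pb is in period 6, group 14.
Electron affinity generally becomes more exothermic across a period toward the halogens and less exothermic down a group.
These span different periods and groups, so the two trends combine.
Pb > Sr: period and group pull opposite ways; the across-period shift dominates (35 vs 5 kJ/mol).
As > Pb: relative to Pb, both the across-period and down-group shifts push As's electron affinity up.
Ge > As: this pair runs against the simple trend — see the exception note.
F > Ge: both effects reinforce here, so F is clearly the higher of the two.
Note the exception: Ge has a higher electron affinity than As, contrary to the simple trend — adding an electron to As's half-filled 4p³ is unfavourable, so Ge (4p²) has the more exothermic EA.
Tabulated electron affinity (kJ/mol): F 328, Ge 119, As 78, Sr 5, Pb 35.
So from highest to lowest: F > Ge > As > Pb > Sr.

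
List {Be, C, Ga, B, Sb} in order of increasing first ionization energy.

Ga < B < Sb < Be < C

Be is in period 2, group 2; B is in period 2, group 13; C is in period 2, group 14; Ga is in period 4, group 13; Sb is in period 5, group 15.
Across a period the outer electron is held more tightly (higher IE₁); down a group it sits in a higher shell, more shielded, and comes off more easily.
Here both period and group differ, so the two effects have to be weighed against each other.
B > Ga: they share group 13; the group trend gives B the larger value.
Sb > B: the two effects oppose for this pair; the across-period effect wins (831 vs 801 kJ/mol).
Be > Sb: the two effects oppose for this pair; the down-group effect wins (900 vs 831 kJ/mol).
C > Be: both are in period 2; the period trend gives C the larger value.
Note the exception: Be has a higher first ionization energy than B, contrary to the simple trend — removing B's lone 2p electron is easier than breaking Be's filled 2s².
Approximate values (kJ/mol): Be 900, B 801, C 1086, Ga 579, Sb 831.
So from lowest to highest: Ga < B < Sb < Be < C.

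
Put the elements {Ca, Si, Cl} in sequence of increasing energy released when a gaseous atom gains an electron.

Si is in period 3, group 14; Cl is in period 3, group 17; Ca is in period 4, group 2.
Atoms with high Z_eff and room in the valence shell (especially the halogens) have the most exothermic electron affinities.
Here both period and group differ, so the two effects have to be weighed against each other.
Si > Ca: both effects reinforce here, so Si is clearly the higher of the two.
Cl > Si: Cl lies to the right of Si in period 3, so the across-period effect alone puts Cl higher.
Tabulated electron affinity (kJ/mol): Si 134, Cl 349, Ca 2.
So from lowest to highest: Ca < Si < Cl.

Ca, Si, Cl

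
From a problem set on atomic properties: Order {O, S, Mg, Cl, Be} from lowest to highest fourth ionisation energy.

S, Cl, O, Mg, Be

After 3 electrons have been removed, what remains? O³⁺ still has 3 valence electrons; S³⁺ still has 3 valence electrons; Mg³⁺ is already 1 electron into the core; Cl³⁺ still has 4 valence electrons; Be³⁺ is already 1 electron into the core.
Pulling an electron out of a noble-gas core costs far more than removing a remaining valence electron, so Mg and Be sit at the high end of IE_4.
Valence configurations: O³⁺ [He]2s²2p¹, S³⁺ [Ne]3s²3p¹, Cl³⁺ [Ne]3s²3p².
Approximate IE_4 values (kJ/mol): O 7469, S 4556, Mg 10543, Cl 5159, Be 21007.
Overall IE_4 order: S < Cl < O < Mg < Be.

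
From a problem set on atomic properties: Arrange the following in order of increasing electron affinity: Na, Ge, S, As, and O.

Na, As, Ge, O, S

O is in period 2, group 16; Na is in period 3, group 1; S is in period 3, group 16; Ge is in period 4, group 14; As is in period 4, group 15.
Electron affinity generally becomes more exothermic across a period toward the halogens and less exothermic down a group.
Neither a single period nor a single group — weigh both effects.
As > Na: the two effects oppose for this pair; the across-period effect wins (78 vs 53 kJ/mol).
Ge > As: this pair runs against the simple trend — see the exception note.
O > Ge: both effects reinforce here, so O is clearly the higher of the two.
S > O: this pair runs against the simple trend — see the exception note.
Note the exception: Ge has a higher electron affinity than As, contrary to the simple trend — adding an electron to As's half-filled 4p³ is unfavourable, so Ge (4p²) has the more exothermic EA.
Note the exception: S has a higher electron affinity than O, contrary to the simple trend — the compact 2p subshell of O repels the added electron more than S's larger 3p does.
Tabulated electron affinity (kJ/mol): O 141, Na 53, S 200, Ge 119, As 78.
So from lowest to highest: Na < As < Ge < O < S.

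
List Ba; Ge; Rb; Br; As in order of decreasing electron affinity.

Br > Ge > As > Rb > Ba

Adding an electron releases more energy for atoms nearer the top right (short of the noble gases).
These span different periods and groups, so the two trends combine.
Rb > Ba: period and group pull opposite ways; the down-group shift dominates (47 vs 14 kJ/mol).
As > Rb: relative to Rb, both the across-period and down-group shifts push As's electron affinity up.
Ge > As: this pair runs against the simple trend — see the exception note.
Br > Ge: Br lies to the right of Ge in period 4, so the across-period effect alone puts Br higher.
Note the exception: Ge has a higher electron affinity than As, contrary to the simple trend — adding an electron to As's half-filled 4p³ is unfavourable, so Ge (4p²) has the more exothermic EA.
For reference (kJ/mol): Ge 119, As 78, Br 325, Rb 47, Ba 14.
So from highest to lowest: Br > Ge > As > Rb > Ba.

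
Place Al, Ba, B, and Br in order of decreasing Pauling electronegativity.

B is in period 2, group 13; Al is in period 3, group 13; Br is in period 4, group 17; Ba is in period 6, group 2.
Smaller atoms with higher effective nuclear charge are more electronegative.
Neither a single period nor a single group — weigh both effects.
Al > Ba: both effects reinforce here, so Al is clearly the higher of the two.
B > Al: B sits above Al in group 13, so the down-group effect alone puts B higher.
Br > B: the two effects oppose for this pair; the across-period effect wins (2.96 vs 2.04).
Tabulated electronegativity (Pauling): B 2.04, Al 1.61, Br 2.96, Ba 0.89.
So from highest to lowest: Br > B > Al > Ba.

Br > B > Al > Ba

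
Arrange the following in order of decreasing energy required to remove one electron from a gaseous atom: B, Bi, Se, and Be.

Be is in period 2, group 2; B is in period 2, group 13; Se is in period 4, group 16; Bi is in period 6, group 15.
Across a period the outer electron is held more tightly (higher IE₁); down a group it sits in a higher shell, more shielded, and comes off more easily.
Neither a single period nor a single group — weigh both effects.
B > Bi: period and group pull opposite ways; the down-group shift dominates (801 vs 703 kJ/mol).
Be > B: this pair runs against the simple trend — see the exception note.
Se > Be: the two effects oppose for this pair; the across-period effect wins (941 vs 900 kJ/mol).
Note the exception: Be has a higher first ionization energy than B, contrary to the simple trend — removing B's lone 2p electron is easier than breaking Be's filled 2s².
Tabulated first ionization energy (kJ/mol): Be 900, B 801, Se 941, Bi 703.
So from highest to lowest: Se > Be > B > Bi.

Se, Be, B, Bi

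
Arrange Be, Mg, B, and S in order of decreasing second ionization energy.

Consider each +1 ion: Be⁺ still has 1 valence electron; Mg⁺ still has 1 valence electron; B⁺ still has 2 valence electrons; S⁺ still has 5 valence electrons.
All are still removing valence electrons, so compare the +1 ions as you would atoms: IE_2 generally rises across a period (higher Z_eff) and falls down a group (larger shell), subject to the usual subshell exceptions.
Valence configurations: Be⁺ [He]2s¹, Mg⁺ [Ne]3s¹, B⁺ [He]2s², S⁺ [Ne]3s²3p³.
The numbers (kJ/mol): Be 1757, Mg 1451, B 2427, S 2252.
Putting it together, IE_2: Mg < Be < S < B.

B > S > Be > Mg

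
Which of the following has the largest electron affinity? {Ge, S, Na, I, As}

Na is in period 3, group 1; S is in period 3, group 16; Ge is in period 4, group 14; As is in period 4, group 15; I is in period 5, group 17.
EA tends to increase across a period and decrease down a group, though the pattern is less regular than for IE or radius.
These span different periods and groups, so the two trends combine.
As > Na: period and group pull opposite ways; the across-period shift dominates (78 vs 53 kJ/mol).
Ge > As: this pair runs against the simple trend — see the exception note.
S > Ge: relative to Ge, both the across-period and down-group shifts push S's electron affinity up.
I > S: period and group pull opposite ways; the across-period shift dominates (295 vs 200 kJ/mol).
Note the exception: Ge has a higher electron affinity than As, contrary to the simple trend — adding an electron to As's half-filled 4p³ is unfavourable, so Ge (4p²) has the more exothermic EA.
For reference (kJ/mol): Na 53, S 200, Ge 119, As 78, I 295.
The largest electron affinity among these belongs to I.

I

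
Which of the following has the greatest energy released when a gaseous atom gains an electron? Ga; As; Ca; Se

Se

Ca is in period 4, group 2; Ga is in period 4, group 13; As is in period 4, group 15; Se is in period 4, group 16.
Electron affinity generally becomes more exothermic across a period toward the halogens and less exothermic down a group.
All lie in period 4, so electron affinity increases left to right.
The greatest energy released when a gaseous atom gains an electron among these belongs to Se.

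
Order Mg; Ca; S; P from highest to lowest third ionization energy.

IE_3 is the cost of taking one more electron from the +2 cation: Mg²⁺ is the bare [Ne] core; Ca²⁺ is the bare [Ar] core; S²⁺ still has 4 valence electrons; P²⁺ still has 3 valence electrons.
Breaking into a closed-shell core is much more expensive than removing a leftover valence electron — Ca and Mg have the largest IE_3 here.
Valence configurations: S²⁺ [Ne]3s²3p², P²⁺ [Ne]3s²3p¹.
Tabulated IE_3 (kJ/mol): Mg 7733, Ca 4912, S 3357, P 2914.
So the third ionization energies run P < S < Ca < Mg.

Mg > Ca > S > P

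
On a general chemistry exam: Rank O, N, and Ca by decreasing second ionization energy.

O > N > Ca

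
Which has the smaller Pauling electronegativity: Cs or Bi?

Cs

Smaller atoms with higher effective nuclear charge are more electronegative.
All lie in period 6, so electronegativity increases left to right.
So Cs has the smaller Pauling electronegativity (Cs < Bi).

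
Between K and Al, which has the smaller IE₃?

Consider each +2 ion: K²⁺ is already 1 electron into the core; Al²⁺ still has 1 valence electron.
Breaking into a closed-shell core is much more expensive than removing a leftover valence electron — K has the largest IE_3 here.
Tabulated IE_3 (kJ/mol): K 4420, Al 2745.
Hence IE_3: Al < K.

Al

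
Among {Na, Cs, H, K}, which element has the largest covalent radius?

Cs

H is in period 1, group 1; Na is in period 3, group 1; K is in period 4, group 1; Cs is in period 6, group 1.
Across a period the added protons contract the valence shell; down a group each new principal shell makes the atom larger.
All are in group 1, so atomic radius increases down the group.
The largest covalent radius among these belongs to Cs.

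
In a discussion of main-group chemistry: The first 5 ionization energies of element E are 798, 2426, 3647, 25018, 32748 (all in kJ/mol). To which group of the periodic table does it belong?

Group 13

Look for the largest jump between consecutive ionization energies: IE4/IE3 ≈ 6.9, far larger than any earlier ratio.
That jump marks the point where a core electron is being removed. So the atom has 3 valence electrons.
A main-group element with 3 valence electrons is in group 13.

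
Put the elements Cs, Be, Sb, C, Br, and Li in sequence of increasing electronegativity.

Cs < Li < Be < Sb < C < Br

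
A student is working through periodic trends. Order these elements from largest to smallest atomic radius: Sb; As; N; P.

Moving right in a period, electrons are added to the same shell under a stronger nuclear pull, so atoms get smaller; moving down, a new shell is opened and atoms get larger.
All are in group 15, so atomic radius increases down the group.
So from largest to smallest: Sb > As > P > N.

Sb, As, P, N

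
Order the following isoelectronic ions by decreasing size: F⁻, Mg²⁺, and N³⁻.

All of these have 10 electrons, so size is governed by nuclear charge alone: the more protons, the stronger the pull on the same electron cloud, and the smaller the ion.
Nuclear charges: Mg²⁺ (Z=12), F⁻ (Z=9), N³⁻ (Z=7).
Largest to smallest: N³⁻ > F⁻ > Mg²⁺.

N³⁻ > F⁻ > Mg²⁺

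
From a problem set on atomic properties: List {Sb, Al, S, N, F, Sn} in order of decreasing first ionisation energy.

First ionization energy rises across a period (greater Z_eff holds electrons more tightly) and falls down a group (valence electrons are farther from the nucleus).
Neither a single period nor a single group — weigh both effects.
Sn > Al: the two effects oppose for this pair; the across-period effect wins (709 vs 578 kJ/mol).
Sb > Sn: Sb lies to the right of Sn in period 5, so the across-period effect alone puts Sb higher.
S > Sb: relative to Sb, both the across-period and down-group shifts push S's first ionization energy up.
N > S: period and group pull opposite ways; the down-group shift dominates (1402 vs 1000 kJ/mol).
F > N: both are in period 2; the period trend gives F the larger value.
Tabulated first ionization energy (kJ/mol): N 1402, F 1681, Al 578, S 1000, Sn 709, Sb 831.
So from highest to lowest: F > N > S > Sb > Sn > Al.

F, N, S, Sb, Sn, Al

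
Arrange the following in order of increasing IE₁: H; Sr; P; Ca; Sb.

H is in period 1, group 1; P is in period 3, group 15; Ca is in period 4, group 2; Sr is in period 5, group 2; Sb is in period 5, group 15.
IE₁ increases left→right with effective nuclear charge and decreases top→bottom as the valence shell moves farther out.
Here both period and group differ, so the two effects have to be weighed against each other.
Ca > Sr: they share group 2; the group trend gives Ca the larger value.
Sb > Ca: period and group pull opposite ways; the across-period shift dominates (831 vs 590 kJ/mol).
P > Sb: they share group 15; the group trend gives P the larger value.
H > P: period and group pull opposite ways; the down-group shift dominates (1312 vs 1012 kJ/mol).
Tabulated first ionization energy (kJ/mol): H 1312, P 1012, Ca 590, Sr 550, Sb 831.
So from lowest to highest: Sr < Ca < Sb < P < H.

Sr, Ca, Sb, P, H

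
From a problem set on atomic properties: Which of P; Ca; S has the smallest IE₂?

Ca

Consider each +1 ion: P⁺ still has 4 valence electrons; Ca⁺ still has 1 valence electron; S⁺ still has 5 valence electrons.
All are still removing valence electrons, so compare the +1 ions as you would atoms: IE_2 generally rises across a period (higher Z_eff) and falls down a group (larger shell), subject to the usual subshell exceptions.
Valence configurations: P⁺ [Ne]3s²3p², Ca⁺ [Ar]4s¹, S⁺ [Ne]3s²3p³.
The numbers (kJ/mol): P 1907, Ca 1145, S 2252.
Overall IE_2 order: Ca < P < S.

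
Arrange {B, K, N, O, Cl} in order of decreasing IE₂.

The second ionization energy removes an electron from the +1 ion. For each element: B⁺ still has 2 valence electrons; K⁺ is the bare [Ar] core; N⁺ still has 4 valence electrons; O⁺ still has 5 valence electrons; Cl⁺ still has 6 valence electrons.
Usually core removal costs more than valence removal, but here the competition is close: a tightly held n=2 valence electron can cost more to remove than an n=3 core electron, so the actual values have to decide it.
Valence configurations: B⁺ [He]2s², N⁺ [He]2s²2p², O⁺ [He]2s²2p³, Cl⁺ [Ne]3s²3p⁴.
The numbers (kJ/mol): B 2427, K 3052, N 2856, O 3388, Cl 2298.
So the second ionization energies run Cl < B < N < K < O.

O, K, N, B, Cl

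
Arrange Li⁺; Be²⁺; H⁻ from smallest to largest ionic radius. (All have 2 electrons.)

Be²⁺, Li⁺, H⁻

All of these have 2 electrons, so size is governed by nuclear charge alone: the more protons, the stronger the pull on the same electron cloud, and the smaller the ion.
Nuclear charges: Be²⁺ (Z=4), Li⁺ (Z=3), H⁻ (Z=1).
Smallest to largest: Be²⁺ < Li⁺ < H⁻.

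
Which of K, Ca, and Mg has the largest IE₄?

Mg

After 3 electrons have been removed, what remains? K³⁺ is already 2 electrons into the core; Ca³⁺ is already 1 electron into the core; Mg³⁺ is already 1 electron into the core.
All of these are removing an electron from a noble-gas core or deeper; the smaller core (lower principal quantum number) is held far more tightly, and within a period the higher nuclear charge binds the same core more tightly.
The numbers (kJ/mol): K 5877, Ca 6491, Mg 10543.
Hence IE_4: K < Ca < Mg.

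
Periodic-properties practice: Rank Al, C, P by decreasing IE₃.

C > P > Al

Consider each +2 ion: Al²⁺ still has 1 valence electron; C²⁺ still has 2 valence electrons; P²⁺ still has 3 valence electrons.
All are still removing valence electrons, so compare the +2 ions as you would atoms: IE_3 generally rises across a period (higher Z_eff) and falls down a group (larger shell), subject to the usual subshell exceptions.
Valence configurations: Al²⁺ [Ne]3s¹, C²⁺ [He]2s², P²⁺ [Ne]3s²3p¹.
Approximate IE_3 values (kJ/mol): Al 2745, C 4620, P 2914.
Putting it together, IE_3: Al < P < C.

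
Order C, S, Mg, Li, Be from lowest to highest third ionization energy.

After 2 electrons have been removed, what remains? C²⁺ still has 2 valence electrons; S²⁺ still has 4 valence electrons; Mg²⁺ is the bare [Ne] core; Li²⁺ is already 1 electron into the core; Be²⁺ is the bare [He] core.
Pulling an electron out of a noble-gas core costs far more than removing a remaining valence electron, so Mg, Li and Be sit at the high end of IE_3.
Valence configurations: C²⁺ [He]2s², S²⁺ [Ne]3s²3p².
The numbers (kJ/mol): C 4620, S 3357, Mg 7733, Li 11815, Be 14849.
So the third ionization energies run S < C < Mg < Li < Be.

S < C < Mg < Li < Be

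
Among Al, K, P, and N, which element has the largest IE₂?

The second ionization energy removes an electron from the +1 ion. For each element: Al⁺ still has 2 valence electrons; K⁺ is the bare [Ar] core; P⁺ still has 4 valence electrons; N⁺ still has 4 valence electrons.
Pulling an electron out of a noble-gas core costs far more than removing a remaining valence electron, so K sits at the high end of IE_2.
Valence configurations: Al⁺ [Ne]3s², P⁺ [Ne]3s²3p², N⁺ [He]2s²2p².
Tabulated IE_2 (kJ/mol): Al 1817, K 3052, P 1907, N 2856.
Hence IE_2: Al < P < N < K.

K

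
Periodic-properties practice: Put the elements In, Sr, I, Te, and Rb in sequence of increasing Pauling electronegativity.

Rb < Sr < In < Te < I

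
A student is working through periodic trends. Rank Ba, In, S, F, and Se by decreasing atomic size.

Ba, In, Se, S, F

F is in period 2, group 17; S is in period 3, group 16; Se is in period 4, group 16; In is in period 5, group 13; Ba is in period 6, group 2.
Atomic radius shrinks across a period as nuclear charge pulls the same shell inward, and grows down a group as new shells are added.
Here both period and group differ, so the two effects have to be weighed against each other.
S > F: relative to F, both the across-period and down-group shifts push S's atomic radius up.
Se > S: they share group 16; the group trend gives Se the larger value.
In > Se: relative to Se, both the across-period and down-group shifts push In's atomic radius up.
Ba > In: relative to In, both the across-period and down-group shifts push Ba's atomic radius up.
For reference (pm): F 64, S 103, Se 116, In 142, Ba 196.
So from largest to smallest: Ba > In > Se > S > F.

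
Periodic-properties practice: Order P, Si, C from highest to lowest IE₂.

C > P > Si

The second ionization energy removes an electron from the +1 ion. For each element: P⁺ still has 4 valence electrons; Si⁺ still has 3 valence electrons; C⁺ still has 3 valence electrons.
All are still removing valence electrons, so compare the +1 ions as you would atoms: IE_2 generally rises across a period (higher Z_eff) and falls down a group (larger shell), subject to the usual subshell exceptions.
Valence configurations: P⁺ [Ne]3s²3p², Si⁺ [Ne]3s²3p¹, C⁺ [He]2s²2p¹.
Approximate IE_2 values (kJ/mol): P 1907, Si 1577, C 2353.
Overall IE_2 order: Si < P < C.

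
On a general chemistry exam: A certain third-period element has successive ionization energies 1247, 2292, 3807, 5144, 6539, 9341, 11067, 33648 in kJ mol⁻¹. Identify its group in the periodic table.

Group 17

Look for the largest jump between consecutive ionization energies: IE8/IE7 ≈ 3.0, far larger than any earlier ratio.
That jump marks the point where a core electron is being removed. So the atom has 7 valence electrons.
A main-group element with 7 valence electrons is in group 17.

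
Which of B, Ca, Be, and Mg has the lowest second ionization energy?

After 1 electron has been removed, what remains? B⁺ still has 2 valence electrons; Ca⁺ still has 1 valence electron; Be⁺ still has 1 valence electron; Mg⁺ still has 1 valence electron.
All are still removing valence electrons, so compare the +1 ions as you would atoms: IE_2 generally rises across a period (higher Z_eff) and falls down a group (larger shell), subject to the usual subshell exceptions.
Valence configurations: B⁺ [He]2s², Ca⁺ [Ar]4s¹, Be⁺ [He]2s¹, Mg⁺ [Ne]3s¹.
The numbers (kJ/mol): B 2427, Ca 1145, Be 1757, Mg 1451.
Putting it together, IE_2: Ca < Mg < Be < B.

Ca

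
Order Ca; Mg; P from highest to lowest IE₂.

The second ionization energy removes an electron from the +1 ion. For each element: Ca⁺ still has 1 valence electron; Mg⁺ still has 1 valence electron; P⁺ still has 4 valence electrons.
All are still removing valence electrons, so compare the +1 ions as you would atoms: IE_2 generally rises across a period (higher Z_eff) and falls down a group (larger shell), subject to the usual subshell exceptions.
Valence configurations: Ca⁺ [Ar]4s¹, Mg⁺ [Ne]3s¹, P⁺ [Ne]3s²3p².
The numbers (kJ/mol): Ca 1145, Mg 1451, P 1907.
So the second ionization energies run Ca < Mg < P.

P, Mg, Ca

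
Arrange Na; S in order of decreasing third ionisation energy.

Consider each +2 ion: Na²⁺ is already 1 electron into the core; S²⁺ still has 4 valence electrons.
Core electrons are held far more tightly than valence electrons, so Na tops the IE_3 order.
Tabulated IE_3 (kJ/mol): Na 6910, S 3357.
Hence IE_3: S < Na.

Na > S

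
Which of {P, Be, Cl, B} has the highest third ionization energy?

Be

IE_3 is the cost of taking one more electron from the +2 cation: P²⁺ still has 3 valence electrons; Be²⁺ is the bare [He] core; Cl²⁺ still has 5 valence electrons; B²⁺ still has 1 valence electron.
Pulling an electron out of a noble-gas core costs far more than removing a remaining valence electron, so Be sits at the high end of IE_3.
Valence configurations: P²⁺ [Ne]3s²3p¹, Cl²⁺ [Ne]3s²3p³, B²⁺ [He]2s¹.
Approximate IE_3 values (kJ/mol): P 2914, Be 14849, Cl 3822, B 3660.
Hence IE_3: P < B < Cl < Be.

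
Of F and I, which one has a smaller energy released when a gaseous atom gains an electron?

I

Atoms with high Z_eff and room in the valence shell (especially the halogens) have the most exothermic electron affinities.
All are in group 17, so electron affinity increases up the group.
So I has the smaller energy released when a gaseous atom gains an electron (I < F).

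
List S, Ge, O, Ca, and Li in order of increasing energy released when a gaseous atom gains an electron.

Li is in period 2, group 1; O is in period 2, group 16; S is in period 3, group 16; Ca is in period 4, group 2; Ge is in period 4, group 14.
Atoms with high Z_eff and room in the valence shell (especially the halogens) have the most exothermic electron affinities.
Neither a single period nor a single group — weigh both effects.
Li > Ca: period and group pull opposite ways; the down-group shift dominates (60 vs 2 kJ/mol).
Ge > Li: period and group pull opposite ways; the across-period shift dominates (119 vs 60 kJ/mol).
O > Ge: both effects reinforce here, so O is clearly the higher of the two.
S > O: this pair runs against the simple trend — see the exception note.
Note the exception: S has a higher electron affinity than O, contrary to the simple trend — the compact 2p subshell of O repels the added electron more than S's larger 3p does.
For reference (kJ/mol): Li 60, O 141, S 200, Ca 2, Ge 119.
So from lowest to highest: Ca < Li < Ge < O < S.

Ca, Li, Ge, O, S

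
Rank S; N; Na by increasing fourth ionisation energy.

S < N < Na

After 3 electrons have been removed, what remains? S³⁺ still has 3 valence electrons; N³⁺ still has 2 valence electrons; Na³⁺ is already 2 electrons into the core.
Core electrons are held far more tightly than valence electrons, so Na tops the IE_4 order.
Valence configurations: S³⁺ [Ne]3s²3p¹, N³⁺ [He]2s².
Tabulated IE_4 (kJ/mol): S 4556, N 7475, Na 9543.
Putting it together, IE_4: S < N < Na.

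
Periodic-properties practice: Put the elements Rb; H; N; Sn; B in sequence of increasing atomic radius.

H, N, B, Sn, Rb

Radius decreases left→right (rising Z_eff, same n) and increases top→bottom (higher n).
These span different periods and groups, so the two trends combine.
N > H: the two effects oppose for this pair; the down-group effect wins (71 vs 32 pm).
B > N: B lies to the left of N in period 2, so the across-period effect alone puts B larger.
Sn > B: the two effects oppose for this pair; the down-group effect wins (140 vs 85 pm).
Rb > Sn: both are in period 5; the period trend gives Rb the larger value.
Tabulated atomic radius (pm): H 32, B 85, N 71, Rb 210, Sn 140.
So from smallest to largest: H < N < B < Sn < Rb.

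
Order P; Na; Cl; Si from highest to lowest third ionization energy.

The third ionization energy removes an electron from the +2 ion. For each element: P²⁺ still has 3 valence electrons; Na²⁺ is already 1 electron into the core; Cl²⁺ still has 5 valence electrons; Si²⁺ still has 2 valence electrons.
Pulling an electron out of a noble-gas core costs far more than removing a remaining valence electron, so Na sits at the high end of IE_3.
Valence configurations: P²⁺ [Ne]3s²3p¹, Cl²⁺ [Ne]3s²3p³, Si²⁺ [Ne]3s².
P²⁺ loses a lone 3p electron whereas Si²⁺ must break into a filled 3s² pair, so IE_3(Si) > IE_3(P) even though P has the higher nuclear charge.
Tabulated IE_3 (kJ/mol): P 2914, Na 6910, Cl 3822, Si 3232.
So the third ionization energies run P < Si < Cl < Na.

Na > Cl > Si > P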